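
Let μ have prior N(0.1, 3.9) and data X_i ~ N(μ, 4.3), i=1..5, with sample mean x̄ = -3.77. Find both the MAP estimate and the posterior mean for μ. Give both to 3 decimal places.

MAP: -3.071. Posterior mean: -3.071.

Posterior for μ is Normal. Precision-weighted mean: (1/3.9·0.1 + 5/4.3·-3.77) / (1/3.9 + 5/4.3) = -3.071.
A Normal posterior is symmetric, so mode = mean.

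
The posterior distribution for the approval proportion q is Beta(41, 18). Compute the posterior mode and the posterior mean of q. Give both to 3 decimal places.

Mode = (41−1)/(41+18−2) = 40/57 = 0.702.
Mean = 41/(41+18) = 41/59 = 0.695.
Mode > mean: the posterior has a left tail.

MAP: 0.702. Posterior mean: 0.695.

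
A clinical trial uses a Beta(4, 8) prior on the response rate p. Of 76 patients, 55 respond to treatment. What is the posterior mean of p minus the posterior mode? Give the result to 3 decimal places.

Posterior: Beta(4+55, 8+21) = Beta(59, 29).
Mode = (59−1)/(59+29−2) = 58/86 = 0.674.
Mean = 59/(59+29) = 59/88 = 0.670.
Difference = 0.670 − 0.674 = -0.004.
The mean is pulled below the mode by the posterior's left skew.

-0.004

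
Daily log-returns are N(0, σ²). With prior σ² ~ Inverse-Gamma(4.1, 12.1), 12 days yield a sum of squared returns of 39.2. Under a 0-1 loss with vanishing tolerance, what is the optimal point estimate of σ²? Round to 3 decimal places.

2.856

Posterior: Inverse-Gamma(shape = 4.1+12/2 = 10.1, scale = 12.1+39.2/2 = 31.7).
Mode = β/(α+1) = 31.7/11.1 = 2.856.
Mean = β/(α−1) = 31.7/9.1 = 3.484.
This is the posterior mode — the MAP estimate.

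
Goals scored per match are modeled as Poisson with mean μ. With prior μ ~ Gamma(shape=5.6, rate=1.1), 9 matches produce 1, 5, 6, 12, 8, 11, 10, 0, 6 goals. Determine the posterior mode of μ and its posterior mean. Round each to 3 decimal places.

Σ counts = 59. Posterior: Gamma(shape = 5.6+59 = 64.6, rate = 1.1+9 = 10.1).
Mode = (α−1)/β = 63.6/10.1 = 6.297.
Mean = α/β = 64.6/10.1 = 6.396.

posterior mode = 6.297, posterior mean = 6.396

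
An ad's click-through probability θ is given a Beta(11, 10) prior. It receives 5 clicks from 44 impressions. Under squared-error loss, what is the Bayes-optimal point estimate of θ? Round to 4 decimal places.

0.2462

Posterior: Beta(11+5, 10+39) = Beta(16, 49).
Mode = (16−1)/(16+49−2) = 15/63 = 0.2381.
Mean = 16/(16+49) = 16/65 = 0.2462.
Squared-error loss ⇒ the optimal estimator is the posterior mean.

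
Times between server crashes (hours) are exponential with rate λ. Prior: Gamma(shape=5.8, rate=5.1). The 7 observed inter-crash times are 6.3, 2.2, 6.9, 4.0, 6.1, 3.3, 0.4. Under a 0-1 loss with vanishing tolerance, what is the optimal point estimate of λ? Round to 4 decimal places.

0.3440

Σ times = 29.2. Posterior: Gamma(shape = 5.8+7 = 12.8, rate = 5.1+29.2 = 34.3).
Mode = (α−1)/β = 11.8/34.3 = 0.3440.
Mean = α/β = 12.8/34.3 = 0.3732.
This is the posterior mode — the MAP estimate.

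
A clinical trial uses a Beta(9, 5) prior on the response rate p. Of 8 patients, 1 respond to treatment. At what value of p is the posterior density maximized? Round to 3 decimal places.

Posterior: Beta(9+1, 5+7) = Beta(10, 12).
Mode = (10−1)/(10+12−2) = 9/20 = 0.450.
Mean = 10/(10+12) = 10/22 = 0.455.
This is the posterior mode — the MAP estimate.

0.450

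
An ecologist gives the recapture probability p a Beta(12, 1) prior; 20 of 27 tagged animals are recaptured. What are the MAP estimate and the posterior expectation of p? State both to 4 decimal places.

p_MAP = 0.8158, E[p|data] = 0.8000

Posterior: Beta(12+20, 1+7) = Beta(32, 8).
Mode = (32−1)/(32+8−2) = 31/38 = 0.8158.
Mean = 32/(32+8) = 32/40 = 0.8000.
The mean is pulled below the mode by the posterior's left skew.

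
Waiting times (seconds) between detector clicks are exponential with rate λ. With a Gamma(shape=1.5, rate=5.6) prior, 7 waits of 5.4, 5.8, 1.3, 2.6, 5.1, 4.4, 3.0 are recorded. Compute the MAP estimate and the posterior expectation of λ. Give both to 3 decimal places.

Σ times = 27.6. Posterior: Gamma(shape = 1.5+7 = 8.5, rate = 5.6+27.6 = 33.2).
Mode = (α−1)/β = 7.5/33.2 = 0.226.
Mean = α/β = 8.5/33.2 = 0.256.
The posterior is right-skewed, so the mean exceeds the mode.

MAP = 0.226, posterior mean = 0.256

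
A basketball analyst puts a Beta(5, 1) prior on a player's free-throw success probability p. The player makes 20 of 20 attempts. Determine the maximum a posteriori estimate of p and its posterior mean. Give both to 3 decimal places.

Posterior: Beta(5+20, 1+0) = Beta(25, 1).
Since β = 1 ≤ 1 and α > 1, the Beta density is monotone increasing on [0,1]; the mode is at 1.
Mean = 25/(25+1) = 0.962.

maximum a posteriori estimate = 1.000, posterior mean = 0.962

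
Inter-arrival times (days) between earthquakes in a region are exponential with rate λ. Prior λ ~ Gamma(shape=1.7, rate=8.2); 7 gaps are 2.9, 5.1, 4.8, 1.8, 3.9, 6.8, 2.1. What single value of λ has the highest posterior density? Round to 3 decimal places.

Σ times = 27.4. Posterior: Gamma(shape = 1.7+7 = 8.7, rate = 8.2+27.4 = 35.6).
Mode = (α−1)/β = 7.7/35.6 = 0.216.
Mean = α/β = 8.7/35.6 = 0.244.
This is the posterior mode — the MAP estimate.

0.216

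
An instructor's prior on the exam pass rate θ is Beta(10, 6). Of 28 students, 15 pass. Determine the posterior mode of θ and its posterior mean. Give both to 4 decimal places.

MAP = 0.5714; posterior mean = 0.5682

Posterior: Beta(10+15, 6+13) = Beta(25, 19).
Mode = (25−1)/(25+19−2) = 24/42 = 0.5714.
Mean = 25/(25+19) = 25/44 = 0.5682.
Mode > mean: the posterior has a left tail.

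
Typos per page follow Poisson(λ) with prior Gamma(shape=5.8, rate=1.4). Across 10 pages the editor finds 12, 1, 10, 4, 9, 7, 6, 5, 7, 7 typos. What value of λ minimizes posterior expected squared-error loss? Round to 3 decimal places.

6.474

Σ counts = 68. Posterior: Gamma(shape = 5.8+68 = 73.8, rate = 1.4+10 = 11.4).
Mode = (α−1)/β = 72.8/11.4 = 6.386.
Mean = α/β = 73.8/11.4 = 6.474.
Squared-error loss ⇒ the optimal estimator is the posterior mean.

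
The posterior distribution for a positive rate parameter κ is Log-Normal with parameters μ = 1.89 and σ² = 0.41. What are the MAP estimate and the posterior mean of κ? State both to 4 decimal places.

MAP = 4.3929, posterior mean = 8.1254

Mode = exp(μ − σ²) = exp(1.48) = 4.3929.
Mean = exp(μ + σ²/2) = exp(2.095) = 8.1254.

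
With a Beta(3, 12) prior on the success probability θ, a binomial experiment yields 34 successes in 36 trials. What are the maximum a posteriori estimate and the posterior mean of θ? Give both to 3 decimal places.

Posterior: Beta(3+34, 12+2) = Beta(37, 14).
Mode = (37−1)/(37+14−2) = 36/49 = 0.735.
Mean = 37/(37+14) = 37/51 = 0.725.

MAP = 0.735, posterior mean = 0.725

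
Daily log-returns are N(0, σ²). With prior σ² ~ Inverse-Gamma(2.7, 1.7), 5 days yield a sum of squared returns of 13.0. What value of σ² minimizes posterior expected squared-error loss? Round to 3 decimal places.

1.952

Posterior: Inverse-Gamma(shape = 2.7+5/2 = 5.2, scale = 1.7+13.0/2 = 8.2).
Mode = β/(α+1) = 8.2/6.2 = 1.323.
Mean = β/(α−1) = 8.2/4.2 = 1.952.
Squared-error loss ⇒ the optimal estimator is the posterior mean.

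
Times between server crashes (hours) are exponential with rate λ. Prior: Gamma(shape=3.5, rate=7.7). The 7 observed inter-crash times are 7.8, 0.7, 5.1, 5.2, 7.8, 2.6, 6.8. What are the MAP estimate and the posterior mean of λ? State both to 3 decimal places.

MAP estimate = 0.217, posterior mean = 0.240

Σ times = 36.0. Posterior: Gamma(shape = 3.5+7 = 10.5, rate = 7.7+36.0 = 43.7).
Mode = (α−1)/β = 9.5/43.7 = 0.217.
Mean = α/β = 10.5/43.7 = 0.240.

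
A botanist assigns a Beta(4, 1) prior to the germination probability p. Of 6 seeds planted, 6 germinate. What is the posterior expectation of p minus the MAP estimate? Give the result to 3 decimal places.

-0.091

Posterior: Beta(4+6, 1+0) = Beta(10, 1).
Since β = 1 ≤ 1 and α > 1, the Beta density is monotone increasing on [0,1]; the mode is at 1.
Mean = 10/(10+1) = 0.909.
Difference = 0.909 − 1.000 = -0.091.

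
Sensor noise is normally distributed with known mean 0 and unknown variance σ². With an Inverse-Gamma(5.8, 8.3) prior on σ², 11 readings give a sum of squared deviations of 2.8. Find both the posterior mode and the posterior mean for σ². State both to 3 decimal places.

MAP = 0.789; posterior mean = 0.942

Posterior: Inverse-Gamma(shape = 5.8+11/2 = 11.3, scale = 8.3+2.8/2 = 9.7).
Mode = β/(α+1) = 9.7/12.3 = 0.789.
Mean = β/(α−1) = 9.7/10.3 = 0.942.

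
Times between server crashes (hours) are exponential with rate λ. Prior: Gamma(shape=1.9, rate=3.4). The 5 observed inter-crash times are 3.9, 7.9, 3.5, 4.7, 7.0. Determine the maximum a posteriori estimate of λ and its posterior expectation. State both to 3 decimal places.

maximum a posteriori estimate = 0.194, posterior expectation = 0.227

Σ times = 27.0. Posterior: Gamma(shape = 1.9+5 = 6.9, rate = 3.4+27.0 = 30.4).
Mode = (α−1)/β = 5.9/30.4 = 0.194.
Mean = α/β = 6.9/30.4 = 0.227.
Right-skewed posterior ⇒ mode < mean.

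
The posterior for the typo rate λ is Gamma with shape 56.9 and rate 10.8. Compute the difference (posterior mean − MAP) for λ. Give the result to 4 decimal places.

Mode = (α−1)/β = 55.9/10.8 = 5.1759.
Mean = α/β = 56.9/10.8 = 5.2685.
Difference = 5.2685 − 5.1759 = 0.0926.
Right-skewed posterior ⇒ mode < mean.

0.0926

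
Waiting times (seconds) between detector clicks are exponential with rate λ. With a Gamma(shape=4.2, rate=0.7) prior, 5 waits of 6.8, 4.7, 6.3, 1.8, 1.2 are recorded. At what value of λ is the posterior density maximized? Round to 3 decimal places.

0.381

Σ times = 20.8. Posterior: Gamma(shape = 4.2+5 = 9.2, rate = 0.7+20.8 = 21.5).
Mode = (α−1)/β = 8.2/21.5 = 0.381.
Mean = α/β = 9.2/21.5 = 0.428.
This is the posterior mode — the MAP estimate.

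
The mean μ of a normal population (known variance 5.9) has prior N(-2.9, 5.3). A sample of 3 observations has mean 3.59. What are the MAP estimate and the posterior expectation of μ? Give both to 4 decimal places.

Posterior for μ is Normal. Precision-weighted mean: (1/5.3·-2.9 + 3/5.9·3.59) / (1/5.3 + 3/5.9) = 1.8335.
A Normal posterior is symmetric, so mode = mean.

MAP: 1.8335. Posterior mean: 1.8335.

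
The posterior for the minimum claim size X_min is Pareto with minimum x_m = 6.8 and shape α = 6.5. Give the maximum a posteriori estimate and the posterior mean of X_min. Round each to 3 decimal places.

maximum a posteriori estimate = 6.800, posterior mean = 8.036

The Pareto density is strictly decreasing on [x_m, ∞), so the mode is x_m = 6.800.
Mean = α·x_m/(α−1) = 6.5·6.8/5.5 = 8.036.
Right-skewed posterior ⇒ mode < mean.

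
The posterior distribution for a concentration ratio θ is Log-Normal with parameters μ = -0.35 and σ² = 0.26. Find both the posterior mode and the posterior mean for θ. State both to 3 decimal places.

Mode = exp(μ − σ²) = exp(-0.61) = 0.543.
Mean = exp(μ + σ²/2) = exp(-0.220) = 0.803.

MAP: 0.543. Posterior mean: 0.803.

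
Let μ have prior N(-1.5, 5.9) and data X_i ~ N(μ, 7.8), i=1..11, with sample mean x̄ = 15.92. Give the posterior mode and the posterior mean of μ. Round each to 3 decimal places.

Posterior for μ is Normal. Precision-weighted mean: (1/5.9·-1.5 + 11/7.8·15.92) / (1/5.9 + 11/7.8) = 14.051.
A Normal posterior is symmetric, so mode = mean.

posterior mode = 14.051, posterior mean = 14.051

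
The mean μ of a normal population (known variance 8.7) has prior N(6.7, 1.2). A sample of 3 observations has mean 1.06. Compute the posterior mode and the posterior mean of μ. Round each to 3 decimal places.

Posterior for μ is Normal. Precision-weighted mean: (1/1.2·6.7 + 3/8.7·1.06) / (1/1.2 + 3/8.7) = 5.049.
A Normal posterior is symmetric, so mode = mean.

μ_MAP = 5.049, E[μ|data] = 5.049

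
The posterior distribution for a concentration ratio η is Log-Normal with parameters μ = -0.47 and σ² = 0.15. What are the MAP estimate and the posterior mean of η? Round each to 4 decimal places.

MAP = 0.5379; posterior mean = 0.6737

Mode = exp(μ − σ²) = exp(-0.62) = 0.5379.
Mean = exp(μ + σ²/2) = exp(-0.395) = 0.6737.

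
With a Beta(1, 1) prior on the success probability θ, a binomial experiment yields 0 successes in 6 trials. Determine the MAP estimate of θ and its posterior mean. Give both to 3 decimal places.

MAP = 0.000; posterior mean = 0.125

Posterior: Beta(1+0, 1+6) = Beta(1, 7).
Since α = 1 ≤ 1 and β > 1, the Beta density is monotone decreasing on [0,1]; the mode is at 0.
Mean = 1/(1+7) = 0.125.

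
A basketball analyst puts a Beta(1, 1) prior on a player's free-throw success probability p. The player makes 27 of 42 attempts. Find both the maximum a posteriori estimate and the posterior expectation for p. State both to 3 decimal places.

MAP: 0.643. Posterior mean: 0.636.

Posterior: Beta(1+27, 1+15) = Beta(28, 16).
Mode = (28−1)/(28+16−2) = 27/42 = 0.643.
Mean = 28/(28+16) = 28/44 = 0.636.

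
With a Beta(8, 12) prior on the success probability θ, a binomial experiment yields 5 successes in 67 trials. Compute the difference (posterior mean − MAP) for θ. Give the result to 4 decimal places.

0.0082

Posterior: Beta(8+5, 12+62) = Beta(13, 74).
Mode = (13−1)/(13+74−2) = 12/85 = 0.1412.
Mean = 13/(13+74) = 13/87 = 0.1494.
Difference = 0.1494 − 0.1412 = 0.0082.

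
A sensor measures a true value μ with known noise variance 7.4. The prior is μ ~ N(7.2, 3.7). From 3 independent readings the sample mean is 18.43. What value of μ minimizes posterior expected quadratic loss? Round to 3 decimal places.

13.938

Posterior for μ is Normal. Precision-weighted mean: (1/3.7·7.2 + 3/7.4·18.43) / (1/3.7 + 3/7.4) = 13.938.
A Normal posterior is symmetric, so mode = mean.
Quadratic loss ⇒ the optimal estimator is the posterior mean.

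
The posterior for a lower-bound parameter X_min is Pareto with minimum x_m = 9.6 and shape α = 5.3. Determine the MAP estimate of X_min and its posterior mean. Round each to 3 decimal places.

The Pareto density is strictly decreasing on [x_m, ∞), so the mode is x_m = 9.600.
Mean = α·x_m/(α−1) = 5.3·9.6/4.3 = 11.833.
Right-skewed posterior ⇒ mode < mean.

MAP estimate = 9.600, posterior mean = 11.833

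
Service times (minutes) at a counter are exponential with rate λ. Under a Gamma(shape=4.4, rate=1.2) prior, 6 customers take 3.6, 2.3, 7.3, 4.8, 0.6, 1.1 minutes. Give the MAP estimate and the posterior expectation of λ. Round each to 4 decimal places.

Σ times = 19.7. Posterior: Gamma(shape = 4.4+6 = 10.4, rate = 1.2+19.7 = 20.9).
Mode = (α−1)/β = 9.4/20.9 = 0.4498.
Mean = α/β = 10.4/20.9 = 0.4976.

MAP estimate = 0.4498, posterior expectation = 0.4976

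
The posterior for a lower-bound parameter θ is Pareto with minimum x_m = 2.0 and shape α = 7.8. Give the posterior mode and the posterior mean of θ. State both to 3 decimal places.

The Pareto density is strictly decreasing on [x_m, ∞), so the mode is x_m = 2.000.
Mean = α·x_m/(α−1) = 7.8·2.0/6.8 = 2.294.

MAP: 2.000. Posterior mean: 2.294.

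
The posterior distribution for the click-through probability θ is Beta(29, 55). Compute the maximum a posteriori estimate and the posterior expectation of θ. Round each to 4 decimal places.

MAP = 0.3415; posterior mean = 0.3452

Mode = (29−1)/(29+55−2) = 28/82 = 0.3415.
Mean = 29/(29+55) = 29/84 = 0.3452.
Right-skewed posterior ⇒ mode < mean.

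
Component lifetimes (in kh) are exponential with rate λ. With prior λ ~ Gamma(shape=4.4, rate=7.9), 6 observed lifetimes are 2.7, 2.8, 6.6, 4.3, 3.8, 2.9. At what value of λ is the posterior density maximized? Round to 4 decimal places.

0.3032

Σ times = 23.1. Posterior: Gamma(shape = 4.4+6 = 10.4, rate = 7.9+23.1 = 31.0).
Mode = (α−1)/β = 9.4/31.0 = 0.3032.
Mean = α/β = 10.4/31.0 = 0.3355.
This is the posterior mode — the MAP estimate.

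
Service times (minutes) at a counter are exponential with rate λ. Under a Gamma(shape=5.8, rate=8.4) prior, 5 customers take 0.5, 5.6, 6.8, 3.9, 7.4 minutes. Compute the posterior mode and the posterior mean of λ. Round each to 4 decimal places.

Σ times = 24.2. Posterior: Gamma(shape = 5.8+5 = 10.8, rate = 8.4+24.2 = 32.6).
Mode = (α−1)/β = 9.8/32.6 = 0.3006.
Mean = α/β = 10.8/32.6 = 0.3313.

MAP: 0.3006. Posterior mean: 0.3313.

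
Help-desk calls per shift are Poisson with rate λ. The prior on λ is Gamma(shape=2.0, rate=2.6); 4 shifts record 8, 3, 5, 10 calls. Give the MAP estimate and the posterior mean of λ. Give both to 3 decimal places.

Σ counts = 26. Posterior: Gamma(shape = 2.0+26 = 28.0, rate = 2.6+4 = 6.6).
Mode = (α−1)/β = 27.0/6.6 = 4.091.
Mean = α/β = 28.0/6.6 = 4.242.

MAP estimate = 4.091, posterior mean = 4.242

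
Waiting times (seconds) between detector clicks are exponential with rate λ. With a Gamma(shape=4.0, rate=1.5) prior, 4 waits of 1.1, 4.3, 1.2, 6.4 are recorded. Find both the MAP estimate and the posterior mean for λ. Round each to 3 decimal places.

MAP = 0.483; posterior mean = 0.552

Σ times = 13.0. Posterior: Gamma(shape = 4.0+4 = 8.0, rate = 1.5+13.0 = 14.5).
Mode = (α−1)/β = 7.0/14.5 = 0.483.
Mean = α/β = 8.0/14.5 = 0.552.
The posterior is right-skewed, so the mean exceeds the mode.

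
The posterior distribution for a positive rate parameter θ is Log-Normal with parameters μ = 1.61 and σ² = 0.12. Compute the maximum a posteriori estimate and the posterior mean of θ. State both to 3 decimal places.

Mode = exp(μ − σ²) = exp(1.49) = 4.437.
Mean = exp(μ + σ²/2) = exp(1.670) = 5.312.

MAP = 4.437; posterior mean = 5.312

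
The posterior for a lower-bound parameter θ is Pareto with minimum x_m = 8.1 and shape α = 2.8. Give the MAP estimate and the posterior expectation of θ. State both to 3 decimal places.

The Pareto density is strictly decreasing on [x_m, ∞), so the mode is x_m = 8.100.
Mean = α·x_m/(α−1) = 2.8·8.1/1.8 = 12.600.
The posterior is right-skewed, so the mean exceeds the mode.

MAP = 8.100; posterior mean = 12.600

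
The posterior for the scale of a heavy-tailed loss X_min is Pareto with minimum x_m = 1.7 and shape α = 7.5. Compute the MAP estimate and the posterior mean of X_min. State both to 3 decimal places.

The Pareto density is strictly decreasing on [x_m, ∞), so the mode is x_m = 1.700.
Mean = α·x_m/(α−1) = 7.5·1.7/6.5 = 1.962.

MAP = 1.700, posterior mean = 1.962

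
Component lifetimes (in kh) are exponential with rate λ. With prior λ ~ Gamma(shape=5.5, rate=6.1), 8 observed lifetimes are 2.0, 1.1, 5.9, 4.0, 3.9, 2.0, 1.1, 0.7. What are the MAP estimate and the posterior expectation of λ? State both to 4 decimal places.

Σ times = 20.7. Posterior: Gamma(shape = 5.5+8 = 13.5, rate = 6.1+20.7 = 26.8).
Mode = (α−1)/β = 12.5/26.8 = 0.4664.
Mean = α/β = 13.5/26.8 = 0.5037.
Right-skewed posterior ⇒ mode < mean.

MAP estimate = 0.4664, posterior expectation = 0.5037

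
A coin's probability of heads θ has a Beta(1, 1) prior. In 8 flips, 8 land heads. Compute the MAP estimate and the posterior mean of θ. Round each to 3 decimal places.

MAP = 1.000, posterior mean = 0.900

Posterior: Beta(1+8, 1+0) = Beta(9, 1).
Since β = 1 ≤ 1 and α > 1, the Beta density is monotone increasing on [0,1]; the mode is at 1.
Mean = 9/(9+1) = 0.900.
Mode > mean: the posterior has a left tail.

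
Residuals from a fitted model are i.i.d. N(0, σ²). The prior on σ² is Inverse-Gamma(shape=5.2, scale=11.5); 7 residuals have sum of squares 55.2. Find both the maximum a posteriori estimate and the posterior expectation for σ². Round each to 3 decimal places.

MAP = 4.031, posterior mean = 5.078

Posterior: Inverse-Gamma(shape = 5.2+7/2 = 8.7, scale = 11.5+55.2/2 = 39.1).
Mode = β/(α+1) = 39.1/9.7 = 4.031.
Mean = β/(α−1) = 39.1/7.7 = 5.078.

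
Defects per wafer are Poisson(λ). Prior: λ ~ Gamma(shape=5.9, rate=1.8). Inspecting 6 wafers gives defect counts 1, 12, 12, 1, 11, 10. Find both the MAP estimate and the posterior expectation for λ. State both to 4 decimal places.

MAP estimate = 6.6538, posterior expectation = 6.7821

Σ counts = 47. Posterior: Gamma(shape = 5.9+47 = 52.9, rate = 1.8+6 = 7.8).
Mode = (α−1)/β = 51.9/7.8 = 6.6538.
Mean = α/β = 52.9/7.8 = 6.7821.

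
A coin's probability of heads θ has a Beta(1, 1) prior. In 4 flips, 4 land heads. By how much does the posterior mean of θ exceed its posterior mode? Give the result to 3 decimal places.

Posterior: Beta(1+4, 1+0) = Beta(5, 1).
Since β = 1 ≤ 1 and α > 1, the Beta density is monotone increasing on [0,1]; the mode is at 1.
Mean = 5/(5+1) = 0.833.
Difference = 0.833 − 1.000 = -0.167.

-0.167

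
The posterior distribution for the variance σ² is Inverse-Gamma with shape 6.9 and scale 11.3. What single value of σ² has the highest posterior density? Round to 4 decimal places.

Mode = β/(α+1) = 11.3/7.9 = 1.4304.
Mean = β/(α−1) = 11.3/5.9 = 1.9153.
This is the posterior mode — the MAP estimate.

1.4304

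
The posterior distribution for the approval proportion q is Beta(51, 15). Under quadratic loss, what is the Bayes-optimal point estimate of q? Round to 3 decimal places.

Mode = (51−1)/(51+15−2) = 50/64 = 0.781.
Mean = 51/(51+15) = 51/66 = 0.773.
Quadratic loss ⇒ the optimal estimator is the posterior mean.

0.773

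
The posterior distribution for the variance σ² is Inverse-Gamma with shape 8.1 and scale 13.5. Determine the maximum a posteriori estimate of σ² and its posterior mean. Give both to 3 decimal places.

Mode = β/(α+1) = 13.5/9.1 = 1.484.
Mean = β/(α−1) = 13.5/7.1 = 1.901.
Mean > mode: the posterior has a right tail.

σ²_MAP = 1.484, E[σ²|data] = 1.901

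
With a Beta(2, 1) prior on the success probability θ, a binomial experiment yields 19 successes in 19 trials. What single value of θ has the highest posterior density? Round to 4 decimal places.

1.0000

Posterior: Beta(2+19, 1+0) = Beta(21, 1).
Since β = 1 ≤ 1 and α > 1, the Beta density is monotone increasing on [0,1]; the mode is at 1.
Mean = 21/(21+1) = 0.9545.
This is the posterior mode — the MAP estimate.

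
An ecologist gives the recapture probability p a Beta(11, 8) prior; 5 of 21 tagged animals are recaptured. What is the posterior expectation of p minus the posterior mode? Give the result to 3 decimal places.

Posterior: Beta(11+5, 8+16) = Beta(16, 24).
Mode = (16−1)/(16+24−2) = 15/38 = 0.395.
Mean = 16/(16+24) = 16/40 = 0.400.
Difference = 0.400 − 0.395 = 0.005.

0.005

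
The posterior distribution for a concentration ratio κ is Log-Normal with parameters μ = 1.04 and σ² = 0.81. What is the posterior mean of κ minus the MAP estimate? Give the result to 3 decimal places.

Mode = exp(μ − σ²) = exp(0.23) = 1.259.
Mean = exp(μ + σ²/2) = exp(1.445) = 4.242.
Difference = 4.242 − 1.259 = 2.983.
Mean > mode: the posterior has a right tail.

2.983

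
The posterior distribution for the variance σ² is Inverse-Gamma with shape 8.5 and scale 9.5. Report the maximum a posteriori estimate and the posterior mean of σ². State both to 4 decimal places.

Mode = β/(α+1) = 9.5/9.5 = 1.0000.
Mean = β/(α−1) = 9.5/7.5 = 1.2667.
Mean > mode: the posterior has a right tail.

MAP: 1.0000. Posterior mean: 1.2667.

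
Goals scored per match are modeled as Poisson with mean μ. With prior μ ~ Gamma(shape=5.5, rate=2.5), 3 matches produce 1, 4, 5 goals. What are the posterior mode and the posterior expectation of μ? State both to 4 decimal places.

MAP: 2.6364. Posterior mean: 2.8182.

Σ counts = 10. Posterior: Gamma(shape = 5.5+10 = 15.5, rate = 2.5+3 = 5.5).
Mode = (α−1)/β = 14.5/5.5 = 2.6364.
Mean = α/β = 15.5/5.5 = 2.8182.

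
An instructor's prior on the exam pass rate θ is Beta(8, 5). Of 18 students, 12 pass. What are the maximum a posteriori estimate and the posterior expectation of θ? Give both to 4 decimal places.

MAP: 0.6552. Posterior mean: 0.6452.

Posterior: Beta(8+12, 5+6) = Beta(20, 11).
Mode = (20−1)/(20+11−2) = 19/29 = 0.6552.
Mean = 20/(20+11) = 20/31 = 0.6452.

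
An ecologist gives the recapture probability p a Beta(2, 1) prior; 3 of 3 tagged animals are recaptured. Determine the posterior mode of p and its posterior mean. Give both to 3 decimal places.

posterior mode = 1.000, posterior mean = 0.833

Posterior: Beta(2+3, 1+0) = Beta(5, 1).
Since β = 1 ≤ 1 and α > 1, the Beta density is monotone increasing on [0,1]; the mode is at 1.
Mean = 5/(5+1) = 0.833.
The posterior is left-skewed, so the mode exceeds the mean.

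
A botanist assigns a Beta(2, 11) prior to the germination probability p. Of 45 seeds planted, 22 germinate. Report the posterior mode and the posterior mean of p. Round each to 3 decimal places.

posterior mode = 0.411, posterior mean = 0.414

Posterior: Beta(2+22, 11+23) = Beta(24, 34).
Mode = (24−1)/(24+34−2) = 23/56 = 0.411.
Mean = 24/(24+34) = 24/58 = 0.414.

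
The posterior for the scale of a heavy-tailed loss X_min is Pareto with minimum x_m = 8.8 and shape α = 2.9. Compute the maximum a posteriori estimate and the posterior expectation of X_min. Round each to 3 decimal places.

The Pareto density is strictly decreasing on [x_m, ∞), so the mode is x_m = 8.800.
Mean = α·x_m/(α−1) = 2.9·8.8/1.9 = 13.432.
The mean is pulled above the mode by the posterior's right skew.

MAP: 8.800. Posterior mean: 13.432.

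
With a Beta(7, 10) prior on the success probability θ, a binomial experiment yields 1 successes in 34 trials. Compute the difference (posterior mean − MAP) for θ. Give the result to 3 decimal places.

Posterior: Beta(7+1, 10+33) = Beta(8, 43).
Mode = (8−1)/(8+43−2) = 7/49 = 0.143.
Mean = 8/(8+43) = 8/51 = 0.157.
Difference = 0.157 − 0.143 = 0.014.
The mean is pulled above the mode by the posterior's right skew.

0.014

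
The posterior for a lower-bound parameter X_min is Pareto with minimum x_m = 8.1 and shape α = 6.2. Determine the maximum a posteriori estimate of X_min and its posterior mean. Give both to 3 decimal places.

X_min_MAP = 8.100, E[X_min|data] = 9.658

The Pareto density is strictly decreasing on [x_m, ∞), so the mode is x_m = 8.100.
Mean = α·x_m/(α−1) = 6.2·8.1/5.2 = 9.658.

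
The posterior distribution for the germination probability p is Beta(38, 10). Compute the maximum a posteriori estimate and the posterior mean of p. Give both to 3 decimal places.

MAP: 0.804. Posterior mean: 0.792.

Mode = (38−1)/(38+10−2) = 37/46 = 0.804.
Mean = 38/(38+10) = 38/48 = 0.792.
Left-skewed posterior ⇒ mean < mode.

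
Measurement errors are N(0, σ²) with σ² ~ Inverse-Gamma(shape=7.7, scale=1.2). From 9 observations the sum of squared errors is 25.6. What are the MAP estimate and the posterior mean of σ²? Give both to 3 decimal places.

Posterior: Inverse-Gamma(shape = 7.7+9/2 = 12.2, scale = 1.2+25.6/2 = 14.0).
Mode = β/(α+1) = 14.0/13.2 = 1.061.
Mean = β/(α−1) = 14.0/11.2 = 1.250.

MAP estimate = 1.061, posterior mean = 1.250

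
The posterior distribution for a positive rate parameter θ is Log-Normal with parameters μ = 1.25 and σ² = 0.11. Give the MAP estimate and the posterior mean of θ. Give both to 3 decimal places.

Mode = exp(μ − σ²) = exp(1.14) = 3.127.
Mean = exp(μ + σ²/2) = exp(1.305) = 3.688.
Mean > mode: the posterior has a right tail.

MAP = 3.127; posterior mean = 3.688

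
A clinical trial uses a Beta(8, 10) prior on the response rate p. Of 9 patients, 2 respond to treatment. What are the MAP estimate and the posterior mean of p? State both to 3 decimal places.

p_MAP = 0.360, E[p|data] = 0.370

Posterior: Beta(8+2, 10+7) = Beta(10, 17).
Mode = (10−1)/(10+17−2) = 9/25 = 0.360.
Mean = 10/(10+17) = 10/27 = 0.370.
Mean > mode: the posterior has a right tail.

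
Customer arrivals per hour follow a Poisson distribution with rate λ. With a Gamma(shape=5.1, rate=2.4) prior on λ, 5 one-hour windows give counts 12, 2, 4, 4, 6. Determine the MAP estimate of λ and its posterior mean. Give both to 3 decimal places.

MAP estimate = 4.338, posterior mean = 4.473

Σ counts = 28. Posterior: Gamma(shape = 5.1+28 = 33.1, rate = 2.4+5 = 7.4).
Mode = (α−1)/β = 32.1/7.4 = 4.338.
Mean = α/β = 33.1/7.4 = 4.473.
The posterior is right-skewed, so the mean exceeds the mode.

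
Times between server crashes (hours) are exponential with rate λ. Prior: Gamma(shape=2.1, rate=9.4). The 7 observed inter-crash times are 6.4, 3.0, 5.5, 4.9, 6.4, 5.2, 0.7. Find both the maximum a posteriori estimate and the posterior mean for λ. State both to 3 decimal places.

Σ times = 32.1. Posterior: Gamma(shape = 2.1+7 = 9.1, rate = 9.4+32.1 = 41.5).
Mode = (α−1)/β = 8.1/41.5 = 0.195.
Mean = α/β = 9.1/41.5 = 0.219.

MAP: 0.195. Posterior mean: 0.219.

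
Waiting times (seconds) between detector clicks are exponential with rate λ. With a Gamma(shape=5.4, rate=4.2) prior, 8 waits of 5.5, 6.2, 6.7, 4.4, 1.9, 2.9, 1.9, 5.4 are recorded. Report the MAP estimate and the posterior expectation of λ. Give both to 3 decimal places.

MAP = 0.317; posterior mean = 0.343

Σ times = 34.9. Posterior: Gamma(shape = 5.4+8 = 13.4, rate = 4.2+34.9 = 39.1).
Mode = (α−1)/β = 12.4/39.1 = 0.317.
Mean = α/β = 13.4/39.1 = 0.343.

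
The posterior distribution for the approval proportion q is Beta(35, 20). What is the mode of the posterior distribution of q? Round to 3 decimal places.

0.642

Mode = (35−1)/(35+20−2) = 34/53 = 0.642.
Mean = 35/(35+20) = 35/55 = 0.636.
This is the posterior mode — the MAP estimate.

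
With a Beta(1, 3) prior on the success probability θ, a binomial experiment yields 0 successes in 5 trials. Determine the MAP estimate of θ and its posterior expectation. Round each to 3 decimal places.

MAP = 0.000, posterior mean = 0.111

Posterior: Beta(1+0, 3+5) = Beta(1, 8).
Since α = 1 ≤ 1 and β > 1, the Beta density is monotone decreasing on [0,1]; the mode is at 0.
Mean = 1/(1+8) = 0.111.
Mean > mode: the posterior has a right tail.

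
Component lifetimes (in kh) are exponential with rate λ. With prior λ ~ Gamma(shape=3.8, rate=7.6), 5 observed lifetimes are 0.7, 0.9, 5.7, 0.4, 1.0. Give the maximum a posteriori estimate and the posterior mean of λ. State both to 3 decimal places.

MAP = 0.479; posterior mean = 0.540

Σ times = 8.7. Posterior: Gamma(shape = 3.8+5 = 8.8, rate = 7.6+8.7 = 16.3).
Mode = (α−1)/β = 7.8/16.3 = 0.479.
Mean = α/β = 8.8/16.3 = 0.540.
The mean is pulled above the mode by the posterior's right skew.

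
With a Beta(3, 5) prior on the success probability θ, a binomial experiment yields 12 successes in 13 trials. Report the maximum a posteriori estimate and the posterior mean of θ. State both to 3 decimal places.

Posterior: Beta(3+12, 5+1) = Beta(15, 6).
Mode = (15−1)/(15+6−2) = 14/19 = 0.737.
Mean = 15/(15+6) = 15/21 = 0.714.

MAP: 0.737. Posterior mean: 0.714.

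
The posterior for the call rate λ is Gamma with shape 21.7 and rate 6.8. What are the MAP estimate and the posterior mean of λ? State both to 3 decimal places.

Mode = (α−1)/β = 20.7/6.8 = 3.044.
Mean = α/β = 21.7/6.8 = 3.191.
Right-skewed posterior ⇒ mode < mean.

λ_MAP = 3.044, E[λ|data] = 3.191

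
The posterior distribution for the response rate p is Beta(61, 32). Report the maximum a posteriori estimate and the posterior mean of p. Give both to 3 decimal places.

Mode = (61−1)/(61+32−2) = 60/91 = 0.659.
Mean = 61/(61+32) = 61/93 = 0.656.

MAP = 0.659; posterior mean = 0.656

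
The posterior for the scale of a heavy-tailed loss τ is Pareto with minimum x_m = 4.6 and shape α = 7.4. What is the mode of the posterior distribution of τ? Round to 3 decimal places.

The Pareto density is strictly decreasing on [x_m, ∞), so the mode is x_m = 4.600.
Mean = α·x_m/(α−1) = 7.4·4.6/6.4 = 5.319.
This is the posterior mode — the MAP estimate.

4.600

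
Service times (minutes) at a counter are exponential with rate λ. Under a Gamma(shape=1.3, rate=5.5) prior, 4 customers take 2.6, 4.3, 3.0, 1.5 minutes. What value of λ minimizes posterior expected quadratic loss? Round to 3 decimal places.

Σ times = 11.4. Posterior: Gamma(shape = 1.3+4 = 5.3, rate = 5.5+11.4 = 16.9).
Mode = (α−1)/β = 4.3/16.9 = 0.254.
Mean = α/β = 5.3/16.9 = 0.314.
Quadratic loss ⇒ the optimal estimator is the posterior mean.

0.314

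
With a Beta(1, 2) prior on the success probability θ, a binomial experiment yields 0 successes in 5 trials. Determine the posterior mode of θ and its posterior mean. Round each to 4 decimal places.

MAP = 0.0000; posterior mean = 0.1250

Posterior: Beta(1+0, 2+5) = Beta(1, 7).
Since α = 1 ≤ 1 and β > 1, the Beta density is monotone decreasing on [0,1]; the mode is at 0.
Mean = 1/(1+7) = 0.1250.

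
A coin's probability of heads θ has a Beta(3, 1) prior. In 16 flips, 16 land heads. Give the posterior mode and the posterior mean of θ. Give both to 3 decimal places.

θ_MAP = 1.000, E[θ|data] = 0.950

Posterior: Beta(3+16, 1+0) = Beta(19, 1).
Since β = 1 ≤ 1 and α > 1, the Beta density is monotone increasing on [0,1]; the mode is at 1.
Mean = 19/(19+1) = 0.950.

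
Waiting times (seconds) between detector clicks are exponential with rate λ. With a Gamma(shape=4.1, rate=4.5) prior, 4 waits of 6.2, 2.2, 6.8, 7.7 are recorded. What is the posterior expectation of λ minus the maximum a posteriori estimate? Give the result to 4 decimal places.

Σ times = 22.9. Posterior: Gamma(shape = 4.1+4 = 8.1, rate = 4.5+22.9 = 27.4).
Mode = (α−1)/β = 7.1/27.4 = 0.2591.
Mean = α/β = 8.1/27.4 = 0.2956.
Difference = 0.2956 − 0.2591 = 0.0365.

0.0365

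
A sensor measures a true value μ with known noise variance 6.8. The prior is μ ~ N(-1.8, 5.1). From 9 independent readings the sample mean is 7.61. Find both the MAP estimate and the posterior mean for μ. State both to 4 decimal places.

MAP = 6.3958, posterior mean = 6.3958

Posterior for μ is Normal. Precision-weighted mean: (1/5.1·-1.8 + 9/6.8·7.61) / (1/5.1 + 9/6.8) = 6.3958.
A Normal posterior is symmetric, so mode = mean.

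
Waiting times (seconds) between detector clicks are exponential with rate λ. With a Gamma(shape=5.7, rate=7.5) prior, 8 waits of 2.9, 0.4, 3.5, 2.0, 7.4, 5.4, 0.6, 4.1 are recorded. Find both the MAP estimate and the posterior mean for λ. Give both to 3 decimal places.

Σ times = 26.3. Posterior: Gamma(shape = 5.7+8 = 13.7, rate = 7.5+26.3 = 33.8).
Mode = (α−1)/β = 12.7/33.8 = 0.376.
Mean = α/β = 13.7/33.8 = 0.405.
Right-skewed posterior ⇒ mode < mean.

MAP estimate = 0.376, posterior mean = 0.405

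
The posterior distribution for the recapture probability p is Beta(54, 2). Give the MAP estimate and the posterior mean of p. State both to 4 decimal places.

Mode = (54−1)/(54+2−2) = 53/54 = 0.9815.
Mean = 54/(54+2) = 54/56 = 0.9643.

p_MAP = 0.9815, E[p|data] = 0.9643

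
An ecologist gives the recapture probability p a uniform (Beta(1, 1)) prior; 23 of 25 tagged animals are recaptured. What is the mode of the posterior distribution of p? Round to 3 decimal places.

Posterior: Beta(1+23, 1+2) = Beta(24, 3).
Mode = (24−1)/(24+3−2) = 23/25 = 0.920.
Mean = 24/(24+3) = 24/27 = 0.889.
This is the posterior mode — the MAP estimate.

0.920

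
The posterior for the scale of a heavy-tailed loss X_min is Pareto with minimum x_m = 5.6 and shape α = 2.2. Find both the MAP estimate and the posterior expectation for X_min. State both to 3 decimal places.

MAP = 5.600, posterior mean = 10.267

The Pareto density is strictly decreasing on [x_m, ∞), so the mode is x_m = 5.600.
Mean = α·x_m/(α−1) = 2.2·5.6/1.2 = 10.267.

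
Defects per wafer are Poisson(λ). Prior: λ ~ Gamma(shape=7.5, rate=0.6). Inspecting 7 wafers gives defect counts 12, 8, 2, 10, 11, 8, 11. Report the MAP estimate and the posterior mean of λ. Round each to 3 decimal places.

Σ counts = 62. Posterior: Gamma(shape = 7.5+62 = 69.5, rate = 0.6+7 = 7.6).
Mode = (α−1)/β = 68.5/7.6 = 9.013.
Mean = α/β = 69.5/7.6 = 9.145.
The mean is pulled above the mode by the posterior's right skew.

MAP estimate = 9.013, posterior mean = 9.145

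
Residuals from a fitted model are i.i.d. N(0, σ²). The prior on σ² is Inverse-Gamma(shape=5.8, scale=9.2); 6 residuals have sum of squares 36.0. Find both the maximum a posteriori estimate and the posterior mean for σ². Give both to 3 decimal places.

Posterior: Inverse-Gamma(shape = 5.8+6/2 = 8.8, scale = 9.2+36.0/2 = 27.2).
Mode = β/(α+1) = 27.2/9.8 = 2.776.
Mean = β/(α−1) = 27.2/7.8 = 3.487.
The mean is pulled above the mode by the posterior's right skew.

MAP: 2.776. Posterior mean: 3.487.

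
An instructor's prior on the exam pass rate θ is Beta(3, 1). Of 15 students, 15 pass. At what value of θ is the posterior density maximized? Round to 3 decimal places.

1.000

Posterior: Beta(3+15, 1+0) = Beta(18, 1).
Since β = 1 ≤ 1 and α > 1, the Beta density is monotone increasing on [0,1]; the mode is at 1.
Mean = 18/(18+1) = 0.947.
This is the posterior mode — the MAP estimate.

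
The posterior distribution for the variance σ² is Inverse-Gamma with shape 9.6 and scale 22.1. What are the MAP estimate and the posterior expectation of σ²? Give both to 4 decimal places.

Mode = β/(α+1) = 22.1/10.6 = 2.0849.
Mean = β/(α−1) = 22.1/8.6 = 2.5698.

MAP: 2.0849. Posterior mean: 2.5698.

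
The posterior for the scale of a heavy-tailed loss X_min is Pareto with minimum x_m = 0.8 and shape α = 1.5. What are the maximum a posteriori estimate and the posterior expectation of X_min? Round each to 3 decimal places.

The Pareto density is strictly decreasing on [x_m, ∞), so the mode is x_m = 0.800.
Mean = α·x_m/(α−1) = 1.5·0.8/0.5 = 2.400.

MAP = 0.800, posterior mean = 2.400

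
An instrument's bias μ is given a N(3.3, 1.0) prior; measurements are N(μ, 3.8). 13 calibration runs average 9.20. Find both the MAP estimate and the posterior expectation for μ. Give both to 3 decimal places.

Posterior for μ is Normal. Precision-weighted mean: (1/1.0·3.3 + 13/3.8·9.20) / (1/1.0 + 13/3.8) = 7.865.
A Normal posterior is symmetric, so mode = mean.

MAP: 7.865. Posterior mean: 7.865.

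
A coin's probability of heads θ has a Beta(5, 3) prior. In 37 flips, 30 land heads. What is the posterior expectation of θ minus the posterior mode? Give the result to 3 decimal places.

Posterior: Beta(5+30, 3+7) = Beta(35, 10).
Mode = (35−1)/(35+10−2) = 34/43 = 0.791.
Mean = 35/(35+10) = 35/45 = 0.778.
Difference = 0.778 − 0.791 = -0.013.

-0.013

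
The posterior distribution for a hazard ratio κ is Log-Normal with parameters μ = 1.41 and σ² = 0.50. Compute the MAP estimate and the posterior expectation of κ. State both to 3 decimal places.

Mode = exp(μ − σ²) = exp(0.91) = 2.484.
Mean = exp(μ + σ²/2) = exp(1.660) = 5.259.
The posterior is right-skewed, so the mean exceeds the mode.

MAP = 2.484, posterior mean = 5.259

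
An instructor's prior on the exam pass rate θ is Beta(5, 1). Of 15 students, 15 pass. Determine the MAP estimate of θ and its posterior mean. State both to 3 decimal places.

Posterior: Beta(5+15, 1+0) = Beta(20, 1).
Since β = 1 ≤ 1 and α > 1, the Beta density is monotone increasing on [0,1]; the mode is at 1.
Mean = 20/(20+1) = 0.952.

MAP = 1.000; posterior mean = 0.952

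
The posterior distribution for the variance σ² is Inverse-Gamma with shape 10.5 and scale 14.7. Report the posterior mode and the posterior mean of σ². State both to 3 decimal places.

Mode = β/(α+1) = 14.7/11.5 = 1.278.
Mean = β/(α−1) = 14.7/9.5 = 1.547.
Mean > mode: the posterior has a right tail.

posterior mode = 1.278, posterior mean = 1.547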